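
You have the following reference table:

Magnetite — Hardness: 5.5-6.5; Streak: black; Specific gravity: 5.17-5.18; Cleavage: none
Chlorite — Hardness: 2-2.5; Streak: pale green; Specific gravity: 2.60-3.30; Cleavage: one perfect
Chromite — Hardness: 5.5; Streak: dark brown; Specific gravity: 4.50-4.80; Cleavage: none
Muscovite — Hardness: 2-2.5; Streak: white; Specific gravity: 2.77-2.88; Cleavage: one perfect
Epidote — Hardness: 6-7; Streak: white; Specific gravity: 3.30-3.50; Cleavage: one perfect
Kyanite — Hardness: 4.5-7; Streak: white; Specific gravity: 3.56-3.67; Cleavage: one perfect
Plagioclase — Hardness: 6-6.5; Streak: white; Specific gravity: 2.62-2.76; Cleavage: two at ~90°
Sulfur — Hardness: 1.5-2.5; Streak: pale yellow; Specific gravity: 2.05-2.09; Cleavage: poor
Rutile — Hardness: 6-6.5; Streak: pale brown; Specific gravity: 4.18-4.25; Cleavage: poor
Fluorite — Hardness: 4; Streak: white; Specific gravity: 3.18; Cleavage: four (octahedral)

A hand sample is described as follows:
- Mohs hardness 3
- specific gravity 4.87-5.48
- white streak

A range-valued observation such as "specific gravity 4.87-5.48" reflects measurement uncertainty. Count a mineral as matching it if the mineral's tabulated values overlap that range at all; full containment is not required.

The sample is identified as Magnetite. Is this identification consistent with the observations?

Mohs hardness 3 — Magnetite has hardness 5.5-6.5; a mismatch.
Specific gravity 4.87-5.48 — consistent with Magnetite (SG 5.17-5.18).
White streak — Magnetite has black streak; a mismatch.
2 of the observed properties are inconsistent with Magnetite.

No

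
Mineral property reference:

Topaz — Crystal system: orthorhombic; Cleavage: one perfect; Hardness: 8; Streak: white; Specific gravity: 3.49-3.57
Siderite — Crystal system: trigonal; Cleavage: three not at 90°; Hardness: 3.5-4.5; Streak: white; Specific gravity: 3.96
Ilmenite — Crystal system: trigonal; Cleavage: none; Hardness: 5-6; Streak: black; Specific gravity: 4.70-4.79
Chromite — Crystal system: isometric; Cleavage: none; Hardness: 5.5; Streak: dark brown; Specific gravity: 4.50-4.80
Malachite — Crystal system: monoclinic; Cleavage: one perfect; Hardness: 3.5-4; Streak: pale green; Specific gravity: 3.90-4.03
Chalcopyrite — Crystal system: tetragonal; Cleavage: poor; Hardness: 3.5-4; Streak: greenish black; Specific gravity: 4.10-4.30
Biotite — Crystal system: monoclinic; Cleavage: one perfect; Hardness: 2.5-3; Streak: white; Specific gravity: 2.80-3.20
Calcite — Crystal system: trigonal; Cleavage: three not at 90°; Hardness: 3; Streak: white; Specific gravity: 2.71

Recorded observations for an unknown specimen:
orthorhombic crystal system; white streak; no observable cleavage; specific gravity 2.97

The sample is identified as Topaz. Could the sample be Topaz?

Inconsistent

Orthorhombic crystal system — fits Topaz (orthorhombic system).
White streak — fits Topaz (white streak).
No observable cleavage — Topaz has cleavage one perfect; which does not match.
Specific gravity 2.97 — Topaz has SG 3.49-3.57; which does not match.
2 of the observed properties are inconsistent with Topaz.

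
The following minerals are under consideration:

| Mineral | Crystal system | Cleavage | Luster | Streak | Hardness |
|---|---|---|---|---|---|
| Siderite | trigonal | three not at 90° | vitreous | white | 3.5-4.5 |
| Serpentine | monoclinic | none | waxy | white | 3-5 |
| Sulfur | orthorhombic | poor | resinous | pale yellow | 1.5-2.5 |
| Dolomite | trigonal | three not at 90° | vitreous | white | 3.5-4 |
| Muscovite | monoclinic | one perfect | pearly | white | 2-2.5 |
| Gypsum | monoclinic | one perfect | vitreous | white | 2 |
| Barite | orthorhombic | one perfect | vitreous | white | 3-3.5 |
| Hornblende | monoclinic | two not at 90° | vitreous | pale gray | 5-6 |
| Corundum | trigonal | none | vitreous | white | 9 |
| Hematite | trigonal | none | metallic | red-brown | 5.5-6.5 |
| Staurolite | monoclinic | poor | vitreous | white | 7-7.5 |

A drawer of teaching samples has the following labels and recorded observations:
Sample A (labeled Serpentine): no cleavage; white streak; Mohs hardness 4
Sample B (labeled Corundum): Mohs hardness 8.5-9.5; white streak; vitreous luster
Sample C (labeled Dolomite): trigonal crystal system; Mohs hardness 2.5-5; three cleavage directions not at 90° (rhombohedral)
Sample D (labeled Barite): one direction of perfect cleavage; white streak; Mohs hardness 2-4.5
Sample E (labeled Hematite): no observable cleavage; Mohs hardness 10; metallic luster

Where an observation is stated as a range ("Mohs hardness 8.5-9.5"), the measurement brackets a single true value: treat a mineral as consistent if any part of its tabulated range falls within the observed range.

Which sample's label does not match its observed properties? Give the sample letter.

Sample A: observations are consistent with Serpentine.
Sample B: observations are consistent with Corundum.
Sample C: observations are consistent with Dolomite.
Sample D: observations are consistent with Barite.
Sample E: Mohs hardness 10 is outside the reference for Hematite (hardness 5.5-6.5) — mislabeled.
The mislabeled specimen is E.

E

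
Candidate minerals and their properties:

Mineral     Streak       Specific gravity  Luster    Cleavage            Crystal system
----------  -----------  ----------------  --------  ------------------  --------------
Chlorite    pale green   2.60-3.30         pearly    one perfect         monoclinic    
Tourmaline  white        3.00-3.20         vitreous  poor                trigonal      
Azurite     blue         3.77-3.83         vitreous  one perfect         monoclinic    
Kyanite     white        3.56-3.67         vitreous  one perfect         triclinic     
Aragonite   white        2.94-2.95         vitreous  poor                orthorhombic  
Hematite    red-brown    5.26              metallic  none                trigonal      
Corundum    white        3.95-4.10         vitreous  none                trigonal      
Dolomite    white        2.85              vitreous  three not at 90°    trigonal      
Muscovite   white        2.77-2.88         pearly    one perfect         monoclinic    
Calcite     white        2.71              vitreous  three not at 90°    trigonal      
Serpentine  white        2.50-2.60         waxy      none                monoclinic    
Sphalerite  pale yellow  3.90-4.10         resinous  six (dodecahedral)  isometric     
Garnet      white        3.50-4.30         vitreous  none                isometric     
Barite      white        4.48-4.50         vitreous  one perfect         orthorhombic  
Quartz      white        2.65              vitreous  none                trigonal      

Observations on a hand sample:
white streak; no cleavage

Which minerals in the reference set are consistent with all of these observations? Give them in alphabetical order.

White streak rules out Chlorite, Azurite, Hematite, Sphalerite.
No cleavage: narrows the field to Corundum, Serpentine, Garnet, Quartz.
Remaining candidates: Corundum, Garnet, Quartz, Serpentine.

Corundum, Garnet, Quartz, Serpentine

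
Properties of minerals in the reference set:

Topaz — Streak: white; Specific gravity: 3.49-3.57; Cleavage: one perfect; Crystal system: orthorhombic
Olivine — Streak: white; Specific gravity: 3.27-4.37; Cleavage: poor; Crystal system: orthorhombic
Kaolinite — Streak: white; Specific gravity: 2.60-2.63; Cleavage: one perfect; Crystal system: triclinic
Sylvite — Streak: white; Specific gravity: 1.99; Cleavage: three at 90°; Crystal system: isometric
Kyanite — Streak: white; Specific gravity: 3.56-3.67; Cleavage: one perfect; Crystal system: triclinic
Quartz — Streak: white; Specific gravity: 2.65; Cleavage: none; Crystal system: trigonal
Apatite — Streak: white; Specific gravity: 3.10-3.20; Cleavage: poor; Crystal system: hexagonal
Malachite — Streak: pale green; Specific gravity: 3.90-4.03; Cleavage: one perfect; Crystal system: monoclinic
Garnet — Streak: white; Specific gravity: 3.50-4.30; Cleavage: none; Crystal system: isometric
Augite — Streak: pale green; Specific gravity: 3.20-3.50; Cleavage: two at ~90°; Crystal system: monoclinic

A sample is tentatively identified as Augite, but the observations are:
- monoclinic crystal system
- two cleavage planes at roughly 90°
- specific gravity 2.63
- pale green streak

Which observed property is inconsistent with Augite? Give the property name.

Monoclinic crystal system: Augite has monoclinic system — agrees.
Two cleavage planes at roughly 90°: Augite has cleavage two at ~90° — agrees.
Specific gravity 2.63: Augite has SG 3.20-3.50 — inconsistent.
Pale green streak: Augite has pale green streak — agrees.
Everything matches except the specific gravity.

specific gravity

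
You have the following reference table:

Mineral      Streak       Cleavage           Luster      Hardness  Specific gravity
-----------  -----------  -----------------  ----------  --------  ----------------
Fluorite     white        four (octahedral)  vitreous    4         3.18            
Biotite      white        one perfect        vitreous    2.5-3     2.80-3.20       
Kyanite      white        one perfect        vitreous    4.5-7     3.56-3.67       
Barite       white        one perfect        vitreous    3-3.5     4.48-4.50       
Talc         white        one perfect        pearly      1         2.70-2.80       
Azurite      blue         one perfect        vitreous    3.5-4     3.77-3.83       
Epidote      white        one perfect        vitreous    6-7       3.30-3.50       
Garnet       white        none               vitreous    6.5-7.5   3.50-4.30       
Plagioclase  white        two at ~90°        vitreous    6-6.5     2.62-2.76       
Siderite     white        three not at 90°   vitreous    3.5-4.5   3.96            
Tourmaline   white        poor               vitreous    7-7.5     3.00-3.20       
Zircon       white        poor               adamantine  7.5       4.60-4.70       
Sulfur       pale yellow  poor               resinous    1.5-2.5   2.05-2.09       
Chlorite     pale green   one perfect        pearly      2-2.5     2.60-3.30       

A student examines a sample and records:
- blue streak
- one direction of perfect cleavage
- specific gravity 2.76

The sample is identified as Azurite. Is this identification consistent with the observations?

Blue streak — fits Azurite (blue streak).
One direction of perfect cleavage — fits Azurite (cleavage one perfect).
Specific gravity 2.76 — Azurite has SG 3.77-3.83; a mismatch.
Specific gravity alone is enough to reject Azurite.

No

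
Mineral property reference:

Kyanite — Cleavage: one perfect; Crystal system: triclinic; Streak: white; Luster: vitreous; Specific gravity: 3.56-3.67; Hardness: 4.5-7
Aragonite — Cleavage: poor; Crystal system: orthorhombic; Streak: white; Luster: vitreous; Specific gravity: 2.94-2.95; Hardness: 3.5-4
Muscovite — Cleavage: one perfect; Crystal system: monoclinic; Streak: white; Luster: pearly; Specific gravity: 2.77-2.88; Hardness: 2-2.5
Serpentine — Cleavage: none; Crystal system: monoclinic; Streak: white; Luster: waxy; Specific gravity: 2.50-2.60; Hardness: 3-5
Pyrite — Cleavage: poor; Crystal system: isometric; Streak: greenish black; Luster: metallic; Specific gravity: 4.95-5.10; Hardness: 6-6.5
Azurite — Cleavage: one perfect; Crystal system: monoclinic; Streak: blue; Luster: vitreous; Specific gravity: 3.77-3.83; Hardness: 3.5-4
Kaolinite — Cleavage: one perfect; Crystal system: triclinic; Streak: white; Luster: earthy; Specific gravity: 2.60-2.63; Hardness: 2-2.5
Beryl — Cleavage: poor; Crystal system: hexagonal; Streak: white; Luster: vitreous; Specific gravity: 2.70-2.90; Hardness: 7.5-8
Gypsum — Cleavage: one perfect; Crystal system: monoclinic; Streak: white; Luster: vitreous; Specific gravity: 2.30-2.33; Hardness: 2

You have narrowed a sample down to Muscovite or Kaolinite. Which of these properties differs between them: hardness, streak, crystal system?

Hardness: both 2-2.5 — shared.
Streak: both white — shared.
Crystal system: Muscovite monoclinic, Kaolinite triclinic — distinct.
Only crystal system differs between Muscovite and Kaolinite among the listed tests.

crystal system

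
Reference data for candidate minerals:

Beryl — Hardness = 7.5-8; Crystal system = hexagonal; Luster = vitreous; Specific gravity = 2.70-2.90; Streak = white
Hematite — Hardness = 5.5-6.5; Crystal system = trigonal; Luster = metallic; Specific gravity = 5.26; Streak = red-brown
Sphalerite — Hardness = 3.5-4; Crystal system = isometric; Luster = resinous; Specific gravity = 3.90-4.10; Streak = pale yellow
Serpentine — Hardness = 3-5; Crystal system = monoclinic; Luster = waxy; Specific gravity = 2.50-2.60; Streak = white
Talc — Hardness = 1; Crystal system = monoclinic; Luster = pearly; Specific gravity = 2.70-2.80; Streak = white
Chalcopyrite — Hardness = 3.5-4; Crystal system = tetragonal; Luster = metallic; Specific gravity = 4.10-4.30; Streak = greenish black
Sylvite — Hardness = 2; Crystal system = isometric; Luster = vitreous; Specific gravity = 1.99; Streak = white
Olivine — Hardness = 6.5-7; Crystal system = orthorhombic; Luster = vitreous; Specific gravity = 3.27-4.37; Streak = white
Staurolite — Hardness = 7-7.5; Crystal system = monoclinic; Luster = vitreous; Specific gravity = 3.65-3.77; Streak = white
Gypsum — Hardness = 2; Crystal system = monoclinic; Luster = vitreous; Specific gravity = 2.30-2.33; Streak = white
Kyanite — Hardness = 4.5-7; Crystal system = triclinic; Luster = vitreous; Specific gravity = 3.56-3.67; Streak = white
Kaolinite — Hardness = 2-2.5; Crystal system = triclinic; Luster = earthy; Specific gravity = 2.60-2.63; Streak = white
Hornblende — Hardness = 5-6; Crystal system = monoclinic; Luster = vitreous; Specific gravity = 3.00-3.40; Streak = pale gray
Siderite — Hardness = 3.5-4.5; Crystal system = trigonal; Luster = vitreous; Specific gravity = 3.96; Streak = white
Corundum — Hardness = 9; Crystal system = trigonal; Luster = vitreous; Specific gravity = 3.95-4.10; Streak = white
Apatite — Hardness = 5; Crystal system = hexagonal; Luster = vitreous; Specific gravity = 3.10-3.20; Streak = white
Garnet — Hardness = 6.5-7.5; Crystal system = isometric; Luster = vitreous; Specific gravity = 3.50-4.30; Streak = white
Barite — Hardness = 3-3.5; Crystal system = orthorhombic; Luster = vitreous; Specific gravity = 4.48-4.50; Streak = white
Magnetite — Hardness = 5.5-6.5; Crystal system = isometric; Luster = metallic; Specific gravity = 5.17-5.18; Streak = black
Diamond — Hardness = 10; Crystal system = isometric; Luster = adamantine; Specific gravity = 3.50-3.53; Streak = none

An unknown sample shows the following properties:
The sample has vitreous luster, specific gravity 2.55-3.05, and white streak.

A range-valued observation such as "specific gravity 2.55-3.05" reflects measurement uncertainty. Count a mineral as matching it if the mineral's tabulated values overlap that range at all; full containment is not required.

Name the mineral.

Beryl

Vitreous luster: leaves Beryl, Sylvite, Olivine, Staurolite, Gypsum, Kyanite, Hornblende, Siderite, Corundum, Apatite, Garnet, Barite.
Specific gravity 2.55-3.05: Beryl, Hornblende remain.
White streak excludes Hornblende.
Beryl is the sole remaining match.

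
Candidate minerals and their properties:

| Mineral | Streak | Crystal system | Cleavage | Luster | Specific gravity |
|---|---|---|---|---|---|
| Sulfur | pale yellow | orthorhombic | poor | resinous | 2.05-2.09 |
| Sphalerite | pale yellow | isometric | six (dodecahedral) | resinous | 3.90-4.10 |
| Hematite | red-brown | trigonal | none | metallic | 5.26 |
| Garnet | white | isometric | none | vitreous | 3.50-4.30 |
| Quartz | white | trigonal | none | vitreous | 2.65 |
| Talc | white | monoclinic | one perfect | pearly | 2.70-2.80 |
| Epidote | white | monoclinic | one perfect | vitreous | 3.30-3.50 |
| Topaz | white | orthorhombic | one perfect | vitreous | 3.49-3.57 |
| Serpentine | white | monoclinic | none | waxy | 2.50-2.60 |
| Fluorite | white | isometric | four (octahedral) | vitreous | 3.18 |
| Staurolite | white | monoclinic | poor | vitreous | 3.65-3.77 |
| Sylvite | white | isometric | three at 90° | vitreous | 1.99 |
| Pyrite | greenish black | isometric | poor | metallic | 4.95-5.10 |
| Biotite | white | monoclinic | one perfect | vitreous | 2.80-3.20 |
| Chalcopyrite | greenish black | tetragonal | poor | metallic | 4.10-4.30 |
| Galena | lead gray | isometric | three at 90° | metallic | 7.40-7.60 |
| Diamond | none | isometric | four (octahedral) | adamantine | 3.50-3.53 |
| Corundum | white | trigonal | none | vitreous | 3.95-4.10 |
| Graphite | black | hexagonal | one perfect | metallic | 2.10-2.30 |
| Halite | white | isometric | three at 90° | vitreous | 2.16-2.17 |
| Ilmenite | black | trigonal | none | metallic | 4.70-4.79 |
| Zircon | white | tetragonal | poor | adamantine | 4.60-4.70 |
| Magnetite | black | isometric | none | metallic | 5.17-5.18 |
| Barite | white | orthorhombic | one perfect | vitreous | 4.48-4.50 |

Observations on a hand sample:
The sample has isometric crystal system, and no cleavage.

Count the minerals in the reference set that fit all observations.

2

Isometric crystal system: narrows the field to Sphalerite, Garnet, Fluorite, Sylvite, Pyrite, Galena, Diamond, Halite, Magnetite.
No cleavage: narrows the field to Garnet, Magnetite.
Remaining candidates: Garnet, Magnetite.
That is 2 minerals.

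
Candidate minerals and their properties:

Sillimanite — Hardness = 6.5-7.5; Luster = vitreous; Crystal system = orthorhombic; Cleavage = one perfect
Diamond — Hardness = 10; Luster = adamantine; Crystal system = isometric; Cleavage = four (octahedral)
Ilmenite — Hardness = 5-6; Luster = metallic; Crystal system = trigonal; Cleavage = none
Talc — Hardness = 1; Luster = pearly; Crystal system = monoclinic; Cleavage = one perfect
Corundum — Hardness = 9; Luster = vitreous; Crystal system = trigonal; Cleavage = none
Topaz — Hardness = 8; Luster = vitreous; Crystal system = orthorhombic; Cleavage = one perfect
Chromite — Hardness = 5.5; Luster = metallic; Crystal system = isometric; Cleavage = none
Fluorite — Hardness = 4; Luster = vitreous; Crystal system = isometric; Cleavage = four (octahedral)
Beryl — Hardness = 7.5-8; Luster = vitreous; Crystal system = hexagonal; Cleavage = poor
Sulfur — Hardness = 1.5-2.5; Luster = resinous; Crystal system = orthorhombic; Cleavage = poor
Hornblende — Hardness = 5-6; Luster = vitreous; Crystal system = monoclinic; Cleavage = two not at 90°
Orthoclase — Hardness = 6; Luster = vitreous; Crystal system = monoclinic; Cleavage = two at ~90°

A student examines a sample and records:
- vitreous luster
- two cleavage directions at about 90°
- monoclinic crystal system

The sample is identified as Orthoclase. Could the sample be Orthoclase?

Consistent

Vitreous luster — is consistent with Orthoclase (vitreous luster).
Two cleavage directions at about 90° — is consistent with Orthoclase (cleavage two at ~90°).
Monoclinic crystal system — is consistent with Orthoclase (monoclinic system).
All observations are consistent with the tabulated values for Orthoclase.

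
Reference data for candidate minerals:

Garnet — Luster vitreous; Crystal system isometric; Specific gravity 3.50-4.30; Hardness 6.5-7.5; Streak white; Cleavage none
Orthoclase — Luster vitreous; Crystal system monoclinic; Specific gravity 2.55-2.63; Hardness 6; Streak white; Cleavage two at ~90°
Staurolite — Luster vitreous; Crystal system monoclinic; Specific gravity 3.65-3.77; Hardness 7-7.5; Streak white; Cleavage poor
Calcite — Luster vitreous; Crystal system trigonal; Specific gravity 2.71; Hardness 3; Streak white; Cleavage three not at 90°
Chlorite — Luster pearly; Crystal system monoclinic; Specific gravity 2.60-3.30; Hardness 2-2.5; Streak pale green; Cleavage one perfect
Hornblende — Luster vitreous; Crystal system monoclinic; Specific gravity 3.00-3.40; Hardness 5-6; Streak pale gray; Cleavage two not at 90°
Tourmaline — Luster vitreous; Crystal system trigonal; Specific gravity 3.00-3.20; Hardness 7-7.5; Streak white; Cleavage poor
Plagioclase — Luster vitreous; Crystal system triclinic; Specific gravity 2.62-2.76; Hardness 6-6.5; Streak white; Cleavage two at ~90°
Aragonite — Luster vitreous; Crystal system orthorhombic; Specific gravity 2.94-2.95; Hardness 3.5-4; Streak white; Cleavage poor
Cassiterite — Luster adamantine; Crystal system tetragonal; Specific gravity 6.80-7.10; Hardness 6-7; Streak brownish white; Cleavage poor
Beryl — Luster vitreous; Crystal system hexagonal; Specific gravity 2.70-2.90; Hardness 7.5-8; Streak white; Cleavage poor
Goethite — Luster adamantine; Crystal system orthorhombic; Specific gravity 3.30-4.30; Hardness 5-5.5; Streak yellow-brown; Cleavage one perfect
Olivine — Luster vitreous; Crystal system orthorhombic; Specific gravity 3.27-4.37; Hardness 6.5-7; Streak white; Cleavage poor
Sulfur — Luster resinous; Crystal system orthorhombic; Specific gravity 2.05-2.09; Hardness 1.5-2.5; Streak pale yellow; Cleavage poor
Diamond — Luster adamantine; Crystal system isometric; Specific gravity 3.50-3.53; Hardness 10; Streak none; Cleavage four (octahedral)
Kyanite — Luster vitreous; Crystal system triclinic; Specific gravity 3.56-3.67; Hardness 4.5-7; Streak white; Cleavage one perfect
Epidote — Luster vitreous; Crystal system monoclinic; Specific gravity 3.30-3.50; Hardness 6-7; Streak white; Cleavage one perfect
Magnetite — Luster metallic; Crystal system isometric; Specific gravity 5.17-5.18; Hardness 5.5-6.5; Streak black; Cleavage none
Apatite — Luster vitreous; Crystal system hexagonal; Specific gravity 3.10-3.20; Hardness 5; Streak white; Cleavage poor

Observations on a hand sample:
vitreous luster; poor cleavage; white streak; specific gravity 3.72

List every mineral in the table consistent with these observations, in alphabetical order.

Vitreous luster eliminates Chlorite, Cassiterite, Goethite, Sulfur, Diamond, Magnetite.
Poor cleavage: only Staurolite, Tourmaline, Aragonite, Beryl, Olivine, Apatite remain.
White streak: consistent with all remaining minerals.
Specific gravity 3.72: narrows the field to Staurolite, Olivine.
Consistent with every observation: Olivine, Staurolite.

Olivine, Staurolite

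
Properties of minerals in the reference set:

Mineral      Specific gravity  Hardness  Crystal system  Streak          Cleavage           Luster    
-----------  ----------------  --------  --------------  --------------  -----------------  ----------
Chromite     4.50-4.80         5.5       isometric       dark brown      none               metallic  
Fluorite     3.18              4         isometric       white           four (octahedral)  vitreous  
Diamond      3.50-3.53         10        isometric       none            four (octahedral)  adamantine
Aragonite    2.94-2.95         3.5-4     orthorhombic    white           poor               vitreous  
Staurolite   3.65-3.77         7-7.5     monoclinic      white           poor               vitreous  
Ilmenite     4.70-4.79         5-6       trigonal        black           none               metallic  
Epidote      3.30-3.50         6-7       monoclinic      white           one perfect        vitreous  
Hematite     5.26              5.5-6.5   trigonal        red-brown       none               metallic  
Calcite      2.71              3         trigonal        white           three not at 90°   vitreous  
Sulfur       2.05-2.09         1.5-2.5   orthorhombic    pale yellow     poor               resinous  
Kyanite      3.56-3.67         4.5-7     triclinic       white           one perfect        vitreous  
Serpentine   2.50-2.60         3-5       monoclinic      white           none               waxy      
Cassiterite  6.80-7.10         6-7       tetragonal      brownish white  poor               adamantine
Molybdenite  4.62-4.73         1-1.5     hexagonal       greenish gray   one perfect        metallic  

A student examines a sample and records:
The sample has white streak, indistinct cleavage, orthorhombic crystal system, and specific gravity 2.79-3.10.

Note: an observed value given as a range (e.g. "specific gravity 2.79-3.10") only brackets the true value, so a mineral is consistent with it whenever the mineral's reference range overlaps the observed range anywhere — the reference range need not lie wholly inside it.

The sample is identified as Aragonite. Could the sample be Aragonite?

White streak — is consistent with Aragonite (white streak).
Indistinct cleavage — is consistent with Aragonite (cleavage poor).
Orthorhombic crystal system — is consistent with Aragonite (orthorhombic system).
Specific gravity 2.79-3.10 — is consistent with Aragonite (SG 2.94-2.95).
Every observed property is compatible with the reference values for Aragonite.

Consistent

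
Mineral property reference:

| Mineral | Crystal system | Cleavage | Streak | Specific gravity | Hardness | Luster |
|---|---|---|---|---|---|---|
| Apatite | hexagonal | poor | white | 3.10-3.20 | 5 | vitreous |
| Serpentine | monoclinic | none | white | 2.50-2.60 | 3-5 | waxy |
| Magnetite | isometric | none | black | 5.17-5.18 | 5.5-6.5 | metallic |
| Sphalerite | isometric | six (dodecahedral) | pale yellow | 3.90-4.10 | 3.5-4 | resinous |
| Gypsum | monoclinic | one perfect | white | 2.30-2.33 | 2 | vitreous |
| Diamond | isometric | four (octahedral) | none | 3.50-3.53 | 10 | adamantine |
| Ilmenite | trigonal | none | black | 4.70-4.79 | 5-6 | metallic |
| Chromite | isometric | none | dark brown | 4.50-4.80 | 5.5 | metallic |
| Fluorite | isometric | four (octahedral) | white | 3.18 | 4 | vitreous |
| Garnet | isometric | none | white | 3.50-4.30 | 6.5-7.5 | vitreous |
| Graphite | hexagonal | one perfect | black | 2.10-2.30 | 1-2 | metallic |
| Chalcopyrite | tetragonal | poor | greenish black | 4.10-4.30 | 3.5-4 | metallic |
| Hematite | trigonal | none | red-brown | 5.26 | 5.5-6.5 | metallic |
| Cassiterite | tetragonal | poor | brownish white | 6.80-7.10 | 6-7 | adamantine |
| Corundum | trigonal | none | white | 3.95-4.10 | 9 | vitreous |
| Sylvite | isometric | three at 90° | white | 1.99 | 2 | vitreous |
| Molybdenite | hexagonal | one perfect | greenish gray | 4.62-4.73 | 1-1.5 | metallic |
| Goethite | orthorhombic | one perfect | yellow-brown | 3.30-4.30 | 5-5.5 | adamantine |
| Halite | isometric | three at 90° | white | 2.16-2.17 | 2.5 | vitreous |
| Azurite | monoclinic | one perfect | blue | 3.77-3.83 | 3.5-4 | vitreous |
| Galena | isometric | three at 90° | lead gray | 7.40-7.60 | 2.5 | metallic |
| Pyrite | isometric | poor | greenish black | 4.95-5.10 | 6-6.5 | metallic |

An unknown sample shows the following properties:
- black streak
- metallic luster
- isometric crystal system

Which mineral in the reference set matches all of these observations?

Black streak — Magnetite, Ilmenite, Graphite remain.
Metallic luster — every remaining candidate is consistent.
Isometric crystal system — leaves Magnetite.
Only Magnetite satisfies all observations.

Magnetite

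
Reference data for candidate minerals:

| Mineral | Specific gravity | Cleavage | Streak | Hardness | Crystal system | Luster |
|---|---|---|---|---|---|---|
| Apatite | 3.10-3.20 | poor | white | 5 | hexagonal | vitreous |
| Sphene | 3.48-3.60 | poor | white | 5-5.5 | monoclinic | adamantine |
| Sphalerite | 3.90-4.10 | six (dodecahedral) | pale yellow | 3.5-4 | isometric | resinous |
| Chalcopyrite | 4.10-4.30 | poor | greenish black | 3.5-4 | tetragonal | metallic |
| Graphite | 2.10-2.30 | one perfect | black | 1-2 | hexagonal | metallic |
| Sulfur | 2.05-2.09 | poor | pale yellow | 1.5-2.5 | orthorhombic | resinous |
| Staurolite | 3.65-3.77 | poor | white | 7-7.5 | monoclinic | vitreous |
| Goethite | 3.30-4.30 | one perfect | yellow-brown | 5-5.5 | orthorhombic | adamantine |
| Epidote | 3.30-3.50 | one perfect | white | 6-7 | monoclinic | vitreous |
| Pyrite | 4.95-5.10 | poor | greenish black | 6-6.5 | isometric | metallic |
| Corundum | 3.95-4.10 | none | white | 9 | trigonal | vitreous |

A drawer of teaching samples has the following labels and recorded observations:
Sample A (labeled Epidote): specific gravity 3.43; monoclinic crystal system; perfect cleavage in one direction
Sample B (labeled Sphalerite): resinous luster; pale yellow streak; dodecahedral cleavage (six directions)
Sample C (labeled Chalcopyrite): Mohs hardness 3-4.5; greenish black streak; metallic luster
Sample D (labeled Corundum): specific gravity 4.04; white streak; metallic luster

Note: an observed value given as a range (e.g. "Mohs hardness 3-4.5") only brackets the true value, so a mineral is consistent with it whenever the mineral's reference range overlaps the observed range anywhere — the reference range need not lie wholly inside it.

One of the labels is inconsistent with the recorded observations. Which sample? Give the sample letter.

Sample A: nothing contradicts Epidote.
Sample B: nothing contradicts Sphalerite.
Sample C: nothing contradicts Chalcopyrite.
Sample D: metallic luster is outside the reference for Corundum (vitreous luster) — mislabeled.
Sample D is the mislabeled one.

D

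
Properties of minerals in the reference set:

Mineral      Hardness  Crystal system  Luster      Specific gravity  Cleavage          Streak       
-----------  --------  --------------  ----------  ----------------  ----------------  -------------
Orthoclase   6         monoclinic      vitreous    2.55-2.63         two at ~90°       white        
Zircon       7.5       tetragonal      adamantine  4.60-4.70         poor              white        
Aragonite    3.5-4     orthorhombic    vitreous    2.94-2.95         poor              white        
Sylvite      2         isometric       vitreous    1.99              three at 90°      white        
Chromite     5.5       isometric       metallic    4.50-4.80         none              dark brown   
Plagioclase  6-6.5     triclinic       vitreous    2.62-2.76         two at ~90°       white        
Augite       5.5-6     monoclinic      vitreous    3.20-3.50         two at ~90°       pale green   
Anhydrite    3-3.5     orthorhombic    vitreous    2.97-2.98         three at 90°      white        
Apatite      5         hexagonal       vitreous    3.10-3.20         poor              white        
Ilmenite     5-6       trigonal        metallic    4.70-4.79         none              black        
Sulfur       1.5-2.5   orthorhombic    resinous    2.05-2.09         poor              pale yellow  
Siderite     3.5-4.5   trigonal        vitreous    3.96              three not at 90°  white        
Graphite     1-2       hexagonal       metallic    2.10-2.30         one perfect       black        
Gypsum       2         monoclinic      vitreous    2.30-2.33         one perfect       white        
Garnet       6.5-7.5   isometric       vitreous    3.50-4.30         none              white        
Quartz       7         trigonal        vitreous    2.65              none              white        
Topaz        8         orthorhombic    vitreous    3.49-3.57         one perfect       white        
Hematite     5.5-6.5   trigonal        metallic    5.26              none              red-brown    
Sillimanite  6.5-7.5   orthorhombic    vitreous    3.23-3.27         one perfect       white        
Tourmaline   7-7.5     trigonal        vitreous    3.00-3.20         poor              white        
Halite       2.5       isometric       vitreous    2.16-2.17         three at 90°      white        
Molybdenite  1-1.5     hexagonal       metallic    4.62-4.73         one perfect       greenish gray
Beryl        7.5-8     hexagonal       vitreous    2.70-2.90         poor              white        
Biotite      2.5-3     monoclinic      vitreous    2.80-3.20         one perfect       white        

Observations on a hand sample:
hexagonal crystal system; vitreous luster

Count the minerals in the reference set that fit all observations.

Hexagonal crystal system: leaves Apatite, Graphite, Molybdenite, Beryl.
Vitreous luster is inconsistent with Graphite, Molybdenite.
Consistent with every observation: Apatite, Beryl.
That is 2 minerals.

2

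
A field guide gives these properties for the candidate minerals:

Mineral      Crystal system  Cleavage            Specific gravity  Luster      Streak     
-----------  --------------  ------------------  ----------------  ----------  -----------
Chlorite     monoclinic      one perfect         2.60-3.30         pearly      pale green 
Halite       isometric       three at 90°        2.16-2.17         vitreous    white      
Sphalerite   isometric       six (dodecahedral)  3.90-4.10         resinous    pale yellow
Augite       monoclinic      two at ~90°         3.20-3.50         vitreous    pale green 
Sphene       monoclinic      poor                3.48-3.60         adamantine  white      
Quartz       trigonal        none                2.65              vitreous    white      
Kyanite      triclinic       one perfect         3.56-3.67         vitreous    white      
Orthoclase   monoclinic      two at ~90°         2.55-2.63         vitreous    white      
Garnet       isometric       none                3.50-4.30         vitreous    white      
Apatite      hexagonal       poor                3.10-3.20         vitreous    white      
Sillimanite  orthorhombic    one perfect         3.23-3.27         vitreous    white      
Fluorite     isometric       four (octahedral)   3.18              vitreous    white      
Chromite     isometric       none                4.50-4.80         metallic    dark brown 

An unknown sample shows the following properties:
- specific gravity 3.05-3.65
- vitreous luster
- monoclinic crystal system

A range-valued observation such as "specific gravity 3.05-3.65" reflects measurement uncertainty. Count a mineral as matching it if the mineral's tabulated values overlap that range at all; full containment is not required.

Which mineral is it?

Specific gravity 3.05-3.65 is inconsistent with Halite, Sphalerite, Quartz, Orthoclase, Chromite.
Vitreous luster rules out Chlorite, Sphene.
Monoclinic crystal system: only Augite remains.
Only Augite satisfies all observations.

Augite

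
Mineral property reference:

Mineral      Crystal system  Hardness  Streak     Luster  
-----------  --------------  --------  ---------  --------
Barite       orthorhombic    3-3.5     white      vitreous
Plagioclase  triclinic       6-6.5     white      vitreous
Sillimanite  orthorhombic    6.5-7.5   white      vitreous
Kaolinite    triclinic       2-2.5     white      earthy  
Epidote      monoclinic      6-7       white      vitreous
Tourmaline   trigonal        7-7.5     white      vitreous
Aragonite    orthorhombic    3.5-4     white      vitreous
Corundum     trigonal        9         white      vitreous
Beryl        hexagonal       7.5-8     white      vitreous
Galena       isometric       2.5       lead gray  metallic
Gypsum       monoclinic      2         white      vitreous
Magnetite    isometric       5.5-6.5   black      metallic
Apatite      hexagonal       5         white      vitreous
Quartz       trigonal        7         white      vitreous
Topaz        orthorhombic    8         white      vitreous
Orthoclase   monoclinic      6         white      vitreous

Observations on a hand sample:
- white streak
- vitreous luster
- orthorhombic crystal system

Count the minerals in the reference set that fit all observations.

4

White streak excludes Galena, Magnetite.
Vitreous luster rules out Kaolinite.
Orthorhombic crystal system: narrows the field to Barite, Sillimanite, Aragonite, Topaz.
Consistent with every observation: Aragonite, Barite, Sillimanite, Topaz.
That is 4 minerals.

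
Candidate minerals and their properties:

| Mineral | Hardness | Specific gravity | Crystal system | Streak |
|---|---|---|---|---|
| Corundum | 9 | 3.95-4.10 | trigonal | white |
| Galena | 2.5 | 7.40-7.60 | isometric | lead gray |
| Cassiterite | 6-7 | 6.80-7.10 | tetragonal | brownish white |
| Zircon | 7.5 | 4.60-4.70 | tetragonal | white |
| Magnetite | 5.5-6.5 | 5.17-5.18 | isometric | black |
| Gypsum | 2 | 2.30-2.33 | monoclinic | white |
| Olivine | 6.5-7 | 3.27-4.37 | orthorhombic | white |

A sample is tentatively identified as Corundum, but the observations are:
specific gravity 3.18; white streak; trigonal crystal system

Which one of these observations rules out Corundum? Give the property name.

specific gravity

Specific gravity 3.18: Corundum has SG 3.95-4.10 — outside the reference range.
White streak: Corundum has white streak — within range.
Trigonal crystal system: Corundum has trigonal system — within range.
The specific gravity is the one property that does not fit.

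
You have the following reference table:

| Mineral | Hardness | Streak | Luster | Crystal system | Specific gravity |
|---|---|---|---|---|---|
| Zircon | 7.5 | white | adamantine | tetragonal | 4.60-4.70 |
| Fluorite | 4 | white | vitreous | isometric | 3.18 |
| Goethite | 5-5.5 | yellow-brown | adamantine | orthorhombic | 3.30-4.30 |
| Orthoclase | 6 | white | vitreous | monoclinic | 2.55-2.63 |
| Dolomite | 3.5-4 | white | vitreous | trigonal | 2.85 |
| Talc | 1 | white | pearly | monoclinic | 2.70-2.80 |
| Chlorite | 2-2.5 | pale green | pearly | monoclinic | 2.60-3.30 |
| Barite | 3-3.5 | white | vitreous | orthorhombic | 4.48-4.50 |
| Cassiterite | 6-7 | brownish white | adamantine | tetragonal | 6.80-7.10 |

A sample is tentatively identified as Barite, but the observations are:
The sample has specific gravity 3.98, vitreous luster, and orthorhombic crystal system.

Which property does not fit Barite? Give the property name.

Specific gravity 3.98: Barite has SG 4.48-4.50 — outside the reference range.
Vitreous luster: Barite has vitreous luster — within range.
Orthorhombic crystal system: Barite has orthorhombic system — within range.
Only the specific gravity is inconsistent.

specific gravity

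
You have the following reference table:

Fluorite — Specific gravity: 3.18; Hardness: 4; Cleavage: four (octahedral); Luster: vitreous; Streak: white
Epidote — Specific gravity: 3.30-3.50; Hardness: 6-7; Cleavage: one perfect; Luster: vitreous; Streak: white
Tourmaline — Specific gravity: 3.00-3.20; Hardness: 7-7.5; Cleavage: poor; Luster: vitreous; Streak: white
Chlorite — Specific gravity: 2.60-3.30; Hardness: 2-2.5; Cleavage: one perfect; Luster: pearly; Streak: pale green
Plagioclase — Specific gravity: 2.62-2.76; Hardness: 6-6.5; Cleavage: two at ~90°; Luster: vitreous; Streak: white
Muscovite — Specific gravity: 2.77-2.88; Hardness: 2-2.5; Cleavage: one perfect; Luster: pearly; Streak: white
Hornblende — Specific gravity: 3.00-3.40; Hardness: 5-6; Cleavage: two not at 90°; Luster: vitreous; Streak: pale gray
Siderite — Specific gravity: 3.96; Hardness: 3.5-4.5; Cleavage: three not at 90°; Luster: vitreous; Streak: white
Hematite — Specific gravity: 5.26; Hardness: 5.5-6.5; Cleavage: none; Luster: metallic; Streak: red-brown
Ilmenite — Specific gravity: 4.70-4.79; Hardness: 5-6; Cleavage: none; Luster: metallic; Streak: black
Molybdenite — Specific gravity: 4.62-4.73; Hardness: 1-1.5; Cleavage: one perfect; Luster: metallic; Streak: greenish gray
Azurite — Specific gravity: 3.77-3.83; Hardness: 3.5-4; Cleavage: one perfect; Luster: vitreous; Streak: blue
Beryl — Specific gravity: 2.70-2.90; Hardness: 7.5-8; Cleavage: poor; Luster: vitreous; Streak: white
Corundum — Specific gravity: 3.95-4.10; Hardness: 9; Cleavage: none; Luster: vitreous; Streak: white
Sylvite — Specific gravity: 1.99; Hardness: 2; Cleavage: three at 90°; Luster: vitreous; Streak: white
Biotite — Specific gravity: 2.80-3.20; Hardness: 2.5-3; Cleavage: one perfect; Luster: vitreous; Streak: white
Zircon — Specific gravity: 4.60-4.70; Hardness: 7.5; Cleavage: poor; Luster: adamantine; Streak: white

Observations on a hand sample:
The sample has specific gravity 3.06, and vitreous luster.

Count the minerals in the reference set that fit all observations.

Specific gravity 3.06 — leaves Tourmaline, Chlorite, Hornblende, Biotite.
Vitreous luster rules out Chlorite.
The minerals that satisfy all observations are Biotite, Hornblende, Tourmaline.
That is 3 minerals.

3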